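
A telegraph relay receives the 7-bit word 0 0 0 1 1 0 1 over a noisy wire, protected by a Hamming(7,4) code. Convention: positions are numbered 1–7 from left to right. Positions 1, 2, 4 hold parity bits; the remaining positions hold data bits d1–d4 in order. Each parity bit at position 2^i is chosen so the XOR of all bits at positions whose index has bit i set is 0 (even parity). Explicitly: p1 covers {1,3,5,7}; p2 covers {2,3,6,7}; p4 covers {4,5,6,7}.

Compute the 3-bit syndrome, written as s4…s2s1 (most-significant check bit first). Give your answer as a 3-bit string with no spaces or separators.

s1 (pos 1,3,5,7): 0⊕0⊕1⊕1 = 0
s2 (pos 2,3,6,7): 0⊕0⊕0⊕1 = 1
s4 (pos 4,5,6,7): 1⊕1⊕0⊕1 = 1
Syndrome s4…s1 = 110 → error at position 6.

110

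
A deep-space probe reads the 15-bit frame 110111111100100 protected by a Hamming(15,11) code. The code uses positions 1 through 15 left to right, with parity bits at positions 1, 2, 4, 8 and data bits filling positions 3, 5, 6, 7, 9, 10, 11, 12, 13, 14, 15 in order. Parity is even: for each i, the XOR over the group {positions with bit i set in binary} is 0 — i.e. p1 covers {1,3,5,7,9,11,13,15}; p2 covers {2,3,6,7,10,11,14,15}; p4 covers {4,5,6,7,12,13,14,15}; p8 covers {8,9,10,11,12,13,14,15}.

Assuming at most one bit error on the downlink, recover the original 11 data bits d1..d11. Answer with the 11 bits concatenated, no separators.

00111100100

s1 (pos 1,3,5,7,9,11,13,15): 1⊕0⊕1⊕1⊕1⊕0⊕1⊕0 = 1
s2 (pos 2,3,6,7,10,11,14,15): 1⊕0⊕1⊕1⊕1⊕0⊕0⊕0 = 0
s4 (pos 4,5,6,7,12,13,14,15): 1⊕1⊕1⊕1⊕0⊕1⊕0⊕0 = 1
s8 (pos 8,9,10,11,12,13,14,15): 1⊕1⊕1⊕0⊕0⊕1⊕0⊕0 = 0
Syndrome s8…s1 = 0101 → error at position 5.
Flip position 5: 110111111100100 → 110101111100100
Read data bits from positions 3,5,6,7,9,10,11,12,13,14,15: 00111100100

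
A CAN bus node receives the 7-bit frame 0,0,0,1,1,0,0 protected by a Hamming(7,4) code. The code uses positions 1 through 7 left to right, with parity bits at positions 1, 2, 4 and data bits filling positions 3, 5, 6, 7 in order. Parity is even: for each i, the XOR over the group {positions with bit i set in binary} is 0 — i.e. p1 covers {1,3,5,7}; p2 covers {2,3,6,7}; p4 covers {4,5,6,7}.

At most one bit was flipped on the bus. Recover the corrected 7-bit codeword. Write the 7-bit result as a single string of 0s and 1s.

1001100

s1 (pos 1,3,5,7): 0⊕0⊕1⊕0 = 1
s2 (pos 2,3,6,7): 0⊕0⊕0⊕0 = 0
s4 (pos 4,5,6,7): 1⊕1⊕0⊕0 = 0
Syndrome s4…s1 = 001 → error at position 1.
Flip position 1: 0001100 → 1001100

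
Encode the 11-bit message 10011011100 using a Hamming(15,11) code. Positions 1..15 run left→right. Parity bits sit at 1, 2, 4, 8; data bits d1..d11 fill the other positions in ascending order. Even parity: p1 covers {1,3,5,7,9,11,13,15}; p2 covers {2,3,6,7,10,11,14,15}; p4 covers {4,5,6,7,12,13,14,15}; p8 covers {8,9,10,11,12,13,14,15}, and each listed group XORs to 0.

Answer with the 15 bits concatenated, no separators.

Place data at non-parity positions: p1 p2 1 p4 0 0 1 p8 1 0 1 1 1 0 0
p1 (pos 1,3,5,7,9,11,13,15): XOR of data positions = 1⊕0⊕1⊕1⊕1⊕1⊕0 = 1
p2 (pos 2,3,6,7,10,11,14,15): XOR of data positions = 1⊕0⊕1⊕0⊕1⊕0⊕0 = 1
p4 (pos 4,5,6,7,12,13,14,15): XOR of data positions = 0⊕0⊕1⊕1⊕1⊕0⊕0 = 1
p8 (pos 8,9,10,11,12,13,14,15): XOR of data positions = 1⊕0⊕1⊕1⊕1⊕0⊕0 = 0
Codeword: 111100101011100

111100101011100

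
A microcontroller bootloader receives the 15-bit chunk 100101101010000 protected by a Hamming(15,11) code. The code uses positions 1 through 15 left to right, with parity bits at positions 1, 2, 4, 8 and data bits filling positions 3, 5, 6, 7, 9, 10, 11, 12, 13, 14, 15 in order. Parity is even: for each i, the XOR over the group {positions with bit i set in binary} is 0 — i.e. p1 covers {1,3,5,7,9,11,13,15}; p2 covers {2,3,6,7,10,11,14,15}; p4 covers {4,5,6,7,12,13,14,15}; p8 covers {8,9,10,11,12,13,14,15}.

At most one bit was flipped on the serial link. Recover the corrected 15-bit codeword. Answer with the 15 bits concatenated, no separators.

s1 (pos 1,3,5,7,9,11,13,15): 1⊕0⊕0⊕1⊕1⊕1⊕0⊕0 = 0
s2 (pos 2,3,6,7,10,11,14,15): 0⊕0⊕1⊕1⊕0⊕1⊕0⊕0 = 1
s4 (pos 4,5,6,7,12,13,14,15): 1⊕0⊕1⊕1⊕0⊕0⊕0⊕0 = 1
s8 (pos 8,9,10,11,12,13,14,15): 0⊕1⊕0⊕1⊕0⊕0⊕0⊕0 = 0
Syndrome s8…s1 = 0110 → error at position 6.
Flip position 6: 100101101010000 → 100100101010000

100100101010000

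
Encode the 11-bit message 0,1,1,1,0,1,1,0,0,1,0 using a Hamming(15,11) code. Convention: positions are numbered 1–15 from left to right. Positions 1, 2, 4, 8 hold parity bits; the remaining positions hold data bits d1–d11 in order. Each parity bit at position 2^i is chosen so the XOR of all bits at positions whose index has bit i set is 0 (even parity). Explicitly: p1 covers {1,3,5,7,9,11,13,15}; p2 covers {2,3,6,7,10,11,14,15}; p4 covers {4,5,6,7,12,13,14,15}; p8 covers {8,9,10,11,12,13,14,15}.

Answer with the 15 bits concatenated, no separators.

Place data at non-parity positions: p1 p2 0 p4 1 1 1 p8 0 1 1 0 0 1 0
p1 (pos 1,3,5,7,9,11,13,15): XOR of data positions = 0⊕1⊕1⊕0⊕1⊕0⊕0 = 1
p2 (pos 2,3,6,7,10,11,14,15): XOR of data positions = 0⊕1⊕1⊕1⊕1⊕1⊕0 = 1
p4 (pos 4,5,6,7,12,13,14,15): XOR of data positions = 1⊕1⊕1⊕0⊕0⊕1⊕0 = 0
p8 (pos 8,9,10,11,12,13,14,15): XOR of data positions = 0⊕1⊕1⊕0⊕0⊕1⊕0 = 1
Codeword: 110011110110010

110011110110010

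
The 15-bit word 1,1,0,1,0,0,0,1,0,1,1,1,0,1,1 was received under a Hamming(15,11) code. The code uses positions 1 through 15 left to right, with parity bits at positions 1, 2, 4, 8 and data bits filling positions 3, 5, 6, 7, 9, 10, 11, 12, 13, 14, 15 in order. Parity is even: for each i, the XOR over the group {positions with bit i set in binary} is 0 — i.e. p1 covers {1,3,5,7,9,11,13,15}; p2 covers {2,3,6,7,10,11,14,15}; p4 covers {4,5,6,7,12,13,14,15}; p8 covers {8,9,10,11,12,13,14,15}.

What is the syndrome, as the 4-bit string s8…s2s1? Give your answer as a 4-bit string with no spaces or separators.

s1 (pos 1,3,5,7,9,11,13,15): 1⊕0⊕0⊕0⊕0⊕1⊕0⊕1 = 1
s2 (pos 2,3,6,7,10,11,14,15): 1⊕0⊕0⊕0⊕1⊕1⊕1⊕1 = 1
s4 (pos 4,5,6,7,12,13,14,15): 1⊕0⊕0⊕0⊕1⊕0⊕1⊕1 = 0
s8 (pos 8,9,10,11,12,13,14,15): 1⊕0⊕1⊕1⊕1⊕0⊕1⊕1 = 0
Syndrome s8…s1 = 0011 → error at position 3.

0011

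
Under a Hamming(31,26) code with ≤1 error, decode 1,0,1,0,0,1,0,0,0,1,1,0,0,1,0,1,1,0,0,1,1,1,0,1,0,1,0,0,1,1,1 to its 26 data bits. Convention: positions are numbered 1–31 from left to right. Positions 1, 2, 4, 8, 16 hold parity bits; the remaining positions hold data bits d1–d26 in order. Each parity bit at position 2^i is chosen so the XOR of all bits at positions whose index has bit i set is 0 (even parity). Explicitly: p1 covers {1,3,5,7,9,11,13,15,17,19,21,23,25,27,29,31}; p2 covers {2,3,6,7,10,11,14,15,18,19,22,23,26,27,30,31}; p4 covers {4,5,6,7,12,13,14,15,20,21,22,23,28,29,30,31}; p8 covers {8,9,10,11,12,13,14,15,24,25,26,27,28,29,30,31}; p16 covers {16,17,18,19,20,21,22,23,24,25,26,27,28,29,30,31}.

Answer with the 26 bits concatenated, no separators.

s1 (pos 1,3,5,7,9,11,13,15,17,19,21,23,25,27,29,31): 1⊕1⊕0⊕0⊕0⊕1⊕0⊕0⊕1⊕0⊕1⊕0⊕0⊕0⊕1⊕1 = 1
s2 (pos 2,3,6,7,10,11,14,15,18,19,22,23,26,27,30,31): 0⊕1⊕1⊕0⊕1⊕1⊕1⊕0⊕0⊕0⊕1⊕0⊕1⊕0⊕1⊕1 = 1
s4 (pos 4,5,6,7,12,13,14,15,20,21,22,23,28,29,30,31): 0⊕0⊕1⊕0⊕0⊕0⊕1⊕0⊕1⊕1⊕1⊕0⊕0⊕1⊕1⊕1 = 0
s8 (pos 8,9,10,11,12,13,14,15,24,25,26,27,28,29,30,31): 0⊕0⊕1⊕1⊕0⊕0⊕1⊕0⊕1⊕0⊕1⊕0⊕0⊕1⊕1⊕1 = 0
s16 (pos 16,17,18,19,20,21,22,23,24,25,26,27,28,29,30,31): 1⊕1⊕0⊕0⊕1⊕1⊕1⊕0⊕1⊕0⊕1⊕0⊕0⊕1⊕1⊕1 = 0
Syndrome s16…s1 = 00011 → error at position 3.
Flip position 3: 1010010001100101100111010100111 → 1000010001100101100111010100111
Read data bits from positions 3,5,6,7,9,10,11,12,13,14,15,17,18,19,20,21,22,23,24,25,26,27,28,29,30,31: 00100110010100111010100111

00100110010100111010100111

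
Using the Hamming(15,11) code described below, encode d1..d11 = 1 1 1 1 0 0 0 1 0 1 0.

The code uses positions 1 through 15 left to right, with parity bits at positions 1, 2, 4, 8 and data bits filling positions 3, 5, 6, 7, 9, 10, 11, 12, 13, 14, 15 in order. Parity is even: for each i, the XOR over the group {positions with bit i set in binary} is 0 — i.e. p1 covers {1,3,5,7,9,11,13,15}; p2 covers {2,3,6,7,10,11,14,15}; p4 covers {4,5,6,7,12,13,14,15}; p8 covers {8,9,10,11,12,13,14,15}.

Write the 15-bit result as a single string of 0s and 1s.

Place data at non-parity positions: p1 p2 1 p4 1 1 1 p8 0 0 0 1 0 1 0
p1 (pos 1,3,5,7,9,11,13,15): XOR of data positions = 1⊕1⊕1⊕0⊕0⊕0⊕0 = 1
p2 (pos 2,3,6,7,10,11,14,15): XOR of data positions = 1⊕1⊕1⊕0⊕0⊕1⊕0 = 0
p4 (pos 4,5,6,7,12,13,14,15): XOR of data positions = 1⊕1⊕1⊕1⊕0⊕1⊕0 = 1
p8 (pos 8,9,10,11,12,13,14,15): XOR of data positions = 0⊕0⊕0⊕1⊕0⊕1⊕0 = 0
Codeword: 101111100001010

101111100001010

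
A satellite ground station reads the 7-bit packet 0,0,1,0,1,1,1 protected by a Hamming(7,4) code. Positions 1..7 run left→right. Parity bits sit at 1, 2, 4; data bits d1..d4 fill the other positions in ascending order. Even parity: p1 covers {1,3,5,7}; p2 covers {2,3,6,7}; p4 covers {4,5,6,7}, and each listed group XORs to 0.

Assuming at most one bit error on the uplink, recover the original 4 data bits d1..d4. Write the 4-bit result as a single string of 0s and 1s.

s1 (pos 1,3,5,7): 0⊕1⊕1⊕1 = 1
s2 (pos 2,3,6,7): 0⊕1⊕1⊕1 = 1
s4 (pos 4,5,6,7): 0⊕1⊕1⊕1 = 1
Syndrome s4…s1 = 111 → error at position 7.
Flip position 7: 0010111 → 0010110
Read data bits from positions 3,5,6,7: 1110

1110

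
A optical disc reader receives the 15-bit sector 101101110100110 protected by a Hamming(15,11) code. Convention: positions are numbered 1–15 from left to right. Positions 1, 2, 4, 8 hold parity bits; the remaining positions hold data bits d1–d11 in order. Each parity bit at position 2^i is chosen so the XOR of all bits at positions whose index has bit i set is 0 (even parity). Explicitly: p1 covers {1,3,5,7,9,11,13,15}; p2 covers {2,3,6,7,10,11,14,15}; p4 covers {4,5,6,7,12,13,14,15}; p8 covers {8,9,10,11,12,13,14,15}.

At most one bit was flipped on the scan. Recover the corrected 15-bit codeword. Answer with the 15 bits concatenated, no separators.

101100110100110

s1 (pos 1,3,5,7,9,11,13,15): 1⊕1⊕0⊕1⊕0⊕0⊕1⊕0 = 0
s2 (pos 2,3,6,7,10,11,14,15): 0⊕1⊕1⊕1⊕1⊕0⊕1⊕0 = 1
s4 (pos 4,5,6,7,12,13,14,15): 1⊕0⊕1⊕1⊕0⊕1⊕1⊕0 = 1
s8 (pos 8,9,10,11,12,13,14,15): 1⊕0⊕1⊕0⊕0⊕1⊕1⊕0 = 0
Syndrome s8…s1 = 0110 → error at position 6.
Flip position 6: 101101110100110 → 101100110100110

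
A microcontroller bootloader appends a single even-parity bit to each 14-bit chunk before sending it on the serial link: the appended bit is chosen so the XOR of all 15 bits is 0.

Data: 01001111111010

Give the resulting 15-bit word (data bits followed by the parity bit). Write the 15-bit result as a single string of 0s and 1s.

XOR of the 14 data bits: 0⊕1⊕0⊕0⊕1⊕1⊕1⊕1⊕1⊕1⊕1⊕0⊕1⊕0 = 1
Parity bit = 1 (so all 15 bits XOR to 0).

010011111110101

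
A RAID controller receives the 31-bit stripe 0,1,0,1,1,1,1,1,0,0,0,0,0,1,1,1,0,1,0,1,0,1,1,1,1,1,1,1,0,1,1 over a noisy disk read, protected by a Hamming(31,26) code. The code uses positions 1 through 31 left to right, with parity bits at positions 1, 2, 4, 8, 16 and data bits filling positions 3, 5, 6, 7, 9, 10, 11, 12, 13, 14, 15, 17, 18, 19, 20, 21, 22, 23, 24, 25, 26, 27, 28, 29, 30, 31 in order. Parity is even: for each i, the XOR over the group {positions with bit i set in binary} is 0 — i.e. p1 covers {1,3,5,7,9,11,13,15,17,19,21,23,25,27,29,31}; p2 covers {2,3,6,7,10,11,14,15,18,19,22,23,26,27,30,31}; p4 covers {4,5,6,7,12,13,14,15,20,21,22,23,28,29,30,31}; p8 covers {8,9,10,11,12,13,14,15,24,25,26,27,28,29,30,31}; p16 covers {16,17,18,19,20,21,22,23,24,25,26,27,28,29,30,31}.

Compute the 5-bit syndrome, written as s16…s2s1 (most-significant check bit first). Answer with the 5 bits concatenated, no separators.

s1 (pos 1,3,5,7,9,11,13,15,17,19,21,23,25,27,29,31): 0⊕0⊕1⊕1⊕0⊕0⊕0⊕1⊕0⊕0⊕0⊕1⊕1⊕1⊕0⊕1 = 1
s2 (pos 2,3,6,7,10,11,14,15,18,19,22,23,26,27,30,31): 1⊕0⊕1⊕1⊕0⊕0⊕1⊕1⊕1⊕0⊕1⊕1⊕1⊕1⊕1⊕1 = 0
s4 (pos 4,5,6,7,12,13,14,15,20,21,22,23,28,29,30,31): 1⊕1⊕1⊕1⊕0⊕0⊕1⊕1⊕1⊕0⊕1⊕1⊕1⊕0⊕1⊕1 = 0
s8 (pos 8,9,10,11,12,13,14,15,24,25,26,27,28,29,30,31): 1⊕0⊕0⊕0⊕0⊕0⊕1⊕1⊕1⊕1⊕1⊕1⊕1⊕0⊕1⊕1 = 0
s16 (pos 16,17,18,19,20,21,22,23,24,25,26,27,28,29,30,31): 1⊕0⊕1⊕0⊕1⊕0⊕1⊕1⊕1⊕1⊕1⊕1⊕1⊕0⊕1⊕1 = 0
Syndrome s16…s1 = 00001 → error at position 1.

00001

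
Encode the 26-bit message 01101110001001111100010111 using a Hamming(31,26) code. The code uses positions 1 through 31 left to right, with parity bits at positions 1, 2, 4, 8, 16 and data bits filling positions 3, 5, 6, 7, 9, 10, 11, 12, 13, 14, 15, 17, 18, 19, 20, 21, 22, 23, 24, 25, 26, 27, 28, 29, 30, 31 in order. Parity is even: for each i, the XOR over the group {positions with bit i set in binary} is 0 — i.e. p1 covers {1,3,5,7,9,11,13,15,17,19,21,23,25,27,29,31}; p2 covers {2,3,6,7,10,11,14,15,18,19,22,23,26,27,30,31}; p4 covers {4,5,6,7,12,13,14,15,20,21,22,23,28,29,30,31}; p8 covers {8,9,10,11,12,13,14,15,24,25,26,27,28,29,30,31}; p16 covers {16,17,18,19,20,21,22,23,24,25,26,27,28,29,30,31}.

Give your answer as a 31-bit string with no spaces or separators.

Place data at non-parity positions: p1 p2 0 p4 1 1 0 p8 1 1 1 0 0 0 1 p16 0 0 1 1 1 1 1 0 0 0 1 0 1 1 1
p1 (pos 1,3,5,7,9,11,13,15,17,19,21,23,25,27,29,31): XOR of data positions = 0⊕1⊕0⊕1⊕1⊕0⊕1⊕0⊕1⊕1⊕1⊕0⊕1⊕1⊕1 = 0
p2 (pos 2,3,6,7,10,11,14,15,18,19,22,23,26,27,30,31): XOR of data positions = 0⊕1⊕0⊕1⊕1⊕0⊕1⊕0⊕1⊕1⊕1⊕0⊕1⊕1⊕1 = 0
p4 (pos 4,5,6,7,12,13,14,15,20,21,22,23,28,29,30,31): XOR of data positions = 1⊕1⊕0⊕0⊕0⊕0⊕1⊕1⊕1⊕1⊕1⊕0⊕1⊕1⊕1 = 0
p8 (pos 8,9,10,11,12,13,14,15,24,25,26,27,28,29,30,31): XOR of data positions = 1⊕1⊕1⊕0⊕0⊕0⊕1⊕0⊕0⊕0⊕1⊕0⊕1⊕1⊕1 = 0
p16 (pos 16,17,18,19,20,21,22,23,24,25,26,27,28,29,30,31): XOR of data positions = 0⊕0⊕1⊕1⊕1⊕1⊕1⊕0⊕0⊕0⊕1⊕0⊕1⊕1⊕1 = 1
Codeword: 0000110011100011001111100010111

0000110011100011001111100010111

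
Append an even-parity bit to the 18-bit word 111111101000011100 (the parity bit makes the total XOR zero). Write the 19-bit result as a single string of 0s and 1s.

1111111010000111001

XOR of the 18 data bits: 1⊕1⊕1⊕1⊕1⊕1⊕1⊕0⊕1⊕0⊕0⊕0⊕0⊕1⊕1⊕1⊕0⊕0 = 1
Parity bit = 1 (so all 19 bits XOR to 0).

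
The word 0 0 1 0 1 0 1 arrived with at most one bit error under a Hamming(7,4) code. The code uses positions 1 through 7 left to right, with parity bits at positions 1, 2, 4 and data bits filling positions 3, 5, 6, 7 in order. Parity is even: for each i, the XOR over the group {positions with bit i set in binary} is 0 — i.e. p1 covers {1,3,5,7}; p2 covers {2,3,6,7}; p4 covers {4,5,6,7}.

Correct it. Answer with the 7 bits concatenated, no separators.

1010101

s1 (pos 1,3,5,7): 0⊕1⊕1⊕1 = 1
s2 (pos 2,3,6,7): 0⊕1⊕0⊕1 = 0
s4 (pos 4,5,6,7): 0⊕1⊕0⊕1 = 0
Syndrome s4…s1 = 001 → error at position 1.
Flip position 1: 0010101 → 1010101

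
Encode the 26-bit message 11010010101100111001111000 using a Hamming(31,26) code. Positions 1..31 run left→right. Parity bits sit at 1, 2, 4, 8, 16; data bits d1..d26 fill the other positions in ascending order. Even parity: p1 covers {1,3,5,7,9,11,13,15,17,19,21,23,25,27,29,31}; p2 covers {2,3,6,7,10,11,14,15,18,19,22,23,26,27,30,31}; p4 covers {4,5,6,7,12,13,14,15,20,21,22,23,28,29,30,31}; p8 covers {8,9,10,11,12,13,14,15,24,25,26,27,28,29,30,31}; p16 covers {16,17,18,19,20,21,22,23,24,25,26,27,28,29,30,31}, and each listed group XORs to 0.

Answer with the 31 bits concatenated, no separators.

0110101100101010100111001111000

Place data at non-parity positions: p1 p2 1 p4 1 0 1 p8 0 0 1 0 1 0 1 p16 1 0 0 1 1 1 0 0 1 1 1 1 0 0 0
p1 (pos 1,3,5,7,9,11,13,15,17,19,21,23,25,27,29,31): XOR of data positions = 1⊕1⊕1⊕0⊕1⊕1⊕1⊕1⊕0⊕1⊕0⊕1⊕1⊕0⊕0 = 0
p2 (pos 2,3,6,7,10,11,14,15,18,19,22,23,26,27,30,31): XOR of data positions = 1⊕0⊕1⊕0⊕1⊕0⊕1⊕0⊕0⊕1⊕0⊕1⊕1⊕0⊕0 = 1
p4 (pos 4,5,6,7,12,13,14,15,20,21,22,23,28,29,30,31): XOR of data positions = 1⊕0⊕1⊕0⊕1⊕0⊕1⊕1⊕1⊕1⊕0⊕1⊕0⊕0⊕0 = 0
p8 (pos 8,9,10,11,12,13,14,15,24,25,26,27,28,29,30,31): XOR of data positions = 0⊕0⊕1⊕0⊕1⊕0⊕1⊕0⊕1⊕1⊕1⊕1⊕0⊕0⊕0 = 1
p16 (pos 16,17,18,19,20,21,22,23,24,25,26,27,28,29,30,31): XOR of data positions = 1⊕0⊕0⊕1⊕1⊕1⊕0⊕0⊕1⊕1⊕1⊕1⊕0⊕0⊕0 = 0
Codeword: 0110101100101010100111001111000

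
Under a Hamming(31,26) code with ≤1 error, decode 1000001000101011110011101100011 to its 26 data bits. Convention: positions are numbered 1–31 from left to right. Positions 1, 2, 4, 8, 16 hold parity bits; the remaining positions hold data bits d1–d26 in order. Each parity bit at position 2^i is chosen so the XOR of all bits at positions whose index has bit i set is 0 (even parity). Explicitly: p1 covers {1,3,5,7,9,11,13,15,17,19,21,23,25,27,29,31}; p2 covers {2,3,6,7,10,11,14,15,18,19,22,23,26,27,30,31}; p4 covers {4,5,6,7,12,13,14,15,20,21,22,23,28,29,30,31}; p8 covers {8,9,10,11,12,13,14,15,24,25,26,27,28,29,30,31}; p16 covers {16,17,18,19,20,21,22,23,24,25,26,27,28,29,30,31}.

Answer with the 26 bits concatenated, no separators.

s1 (pos 1,3,5,7,9,11,13,15,17,19,21,23,25,27,29,31): 1⊕0⊕0⊕1⊕0⊕1⊕1⊕1⊕1⊕0⊕1⊕1⊕1⊕0⊕0⊕1 = 0
s2 (pos 2,3,6,7,10,11,14,15,18,19,22,23,26,27,30,31): 0⊕0⊕0⊕1⊕0⊕1⊕0⊕1⊕1⊕0⊕1⊕1⊕1⊕0⊕1⊕1 = 1
s4 (pos 4,5,6,7,12,13,14,15,20,21,22,23,28,29,30,31): 0⊕0⊕0⊕1⊕0⊕1⊕0⊕1⊕0⊕1⊕1⊕1⊕0⊕0⊕1⊕1 = 0
s8 (pos 8,9,10,11,12,13,14,15,24,25,26,27,28,29,30,31): 0⊕0⊕0⊕1⊕0⊕1⊕0⊕1⊕0⊕1⊕1⊕0⊕0⊕0⊕1⊕1 = 1
s16 (pos 16,17,18,19,20,21,22,23,24,25,26,27,28,29,30,31): 1⊕1⊕1⊕0⊕0⊕1⊕1⊕1⊕0⊕1⊕1⊕0⊕0⊕0⊕1⊕1 = 0
Syndrome s16…s1 = 01010 → error at position 10.
Flip position 10: 1000001000101011110011101100011 → 1000001001101011110011101100011
Read data bits from positions 3,5,6,7,9,10,11,12,13,14,15,17,18,19,20,21,22,23,24,25,26,27,28,29,30,31: 00010110101110011101100011

00010110101110011101100011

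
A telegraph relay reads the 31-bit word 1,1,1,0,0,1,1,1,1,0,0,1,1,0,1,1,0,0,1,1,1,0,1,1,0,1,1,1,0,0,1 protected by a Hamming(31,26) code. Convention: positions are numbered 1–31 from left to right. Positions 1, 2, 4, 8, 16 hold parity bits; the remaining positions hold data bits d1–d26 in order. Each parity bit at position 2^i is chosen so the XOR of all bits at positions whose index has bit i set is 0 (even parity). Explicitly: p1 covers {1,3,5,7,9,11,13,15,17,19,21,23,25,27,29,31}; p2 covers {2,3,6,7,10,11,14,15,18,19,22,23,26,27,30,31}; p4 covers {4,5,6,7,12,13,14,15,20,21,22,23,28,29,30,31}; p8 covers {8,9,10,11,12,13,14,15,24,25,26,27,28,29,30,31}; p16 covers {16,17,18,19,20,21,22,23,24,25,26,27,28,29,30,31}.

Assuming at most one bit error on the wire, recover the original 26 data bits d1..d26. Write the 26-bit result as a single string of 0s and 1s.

s1 (pos 1,3,5,7,9,11,13,15,17,19,21,23,25,27,29,31): 1⊕1⊕0⊕1⊕1⊕0⊕1⊕1⊕0⊕1⊕1⊕1⊕0⊕1⊕0⊕1 = 1
s2 (pos 2,3,6,7,10,11,14,15,18,19,22,23,26,27,30,31): 1⊕1⊕1⊕1⊕0⊕0⊕0⊕1⊕0⊕1⊕0⊕1⊕1⊕1⊕0⊕1 = 0
s4 (pos 4,5,6,7,12,13,14,15,20,21,22,23,28,29,30,31): 0⊕0⊕1⊕1⊕1⊕1⊕0⊕1⊕1⊕1⊕0⊕1⊕1⊕0⊕0⊕1 = 0
s8 (pos 8,9,10,11,12,13,14,15,24,25,26,27,28,29,30,31): 1⊕1⊕0⊕0⊕1⊕1⊕0⊕1⊕1⊕0⊕1⊕1⊕1⊕0⊕0⊕1 = 0
s16 (pos 16,17,18,19,20,21,22,23,24,25,26,27,28,29,30,31): 1⊕0⊕0⊕1⊕1⊕1⊕0⊕1⊕1⊕0⊕1⊕1⊕1⊕0⊕0⊕1 = 0
Syndrome s16…s1 = 00001 → error at position 1.
Flip position 1: 1110011110011011001110110111001 → 0110011110011011001110110111001
Read data bits from positions 3,5,6,7,9,10,11,12,13,14,15,17,18,19,20,21,22,23,24,25,26,27,28,29,30,31: 10111001101001110110111001

10111001101001110110111001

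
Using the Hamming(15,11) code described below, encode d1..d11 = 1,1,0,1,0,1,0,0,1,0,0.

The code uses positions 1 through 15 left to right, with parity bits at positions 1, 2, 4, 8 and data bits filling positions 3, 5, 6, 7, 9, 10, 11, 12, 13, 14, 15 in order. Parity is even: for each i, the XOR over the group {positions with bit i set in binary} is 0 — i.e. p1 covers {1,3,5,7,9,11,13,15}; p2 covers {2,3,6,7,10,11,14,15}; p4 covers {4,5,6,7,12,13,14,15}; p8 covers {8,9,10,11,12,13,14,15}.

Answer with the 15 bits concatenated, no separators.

011110100100100

Place data at non-parity positions: p1 p2 1 p4 1 0 1 p8 0 1 0 0 1 0 0
p1 (pos 1,3,5,7,9,11,13,15): XOR of data positions = 1⊕1⊕1⊕0⊕0⊕1⊕0 = 0
p2 (pos 2,3,6,7,10,11,14,15): XOR of data positions = 1⊕0⊕1⊕1⊕0⊕0⊕0 = 1
p4 (pos 4,5,6,7,12,13,14,15): XOR of data positions = 1⊕0⊕1⊕0⊕1⊕0⊕0 = 1
p8 (pos 8,9,10,11,12,13,14,15): XOR of data positions = 0⊕1⊕0⊕0⊕1⊕0⊕0 = 0
Codeword: 011110100100100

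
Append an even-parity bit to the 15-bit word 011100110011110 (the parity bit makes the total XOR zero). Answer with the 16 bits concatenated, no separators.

XOR of the 15 data bits: 0⊕1⊕1⊕1⊕0⊕0⊕1⊕1⊕0⊕0⊕1⊕1⊕1⊕1⊕0 = 1
Parity bit = 1 (so all 16 bits XOR to 0).

0111001100111101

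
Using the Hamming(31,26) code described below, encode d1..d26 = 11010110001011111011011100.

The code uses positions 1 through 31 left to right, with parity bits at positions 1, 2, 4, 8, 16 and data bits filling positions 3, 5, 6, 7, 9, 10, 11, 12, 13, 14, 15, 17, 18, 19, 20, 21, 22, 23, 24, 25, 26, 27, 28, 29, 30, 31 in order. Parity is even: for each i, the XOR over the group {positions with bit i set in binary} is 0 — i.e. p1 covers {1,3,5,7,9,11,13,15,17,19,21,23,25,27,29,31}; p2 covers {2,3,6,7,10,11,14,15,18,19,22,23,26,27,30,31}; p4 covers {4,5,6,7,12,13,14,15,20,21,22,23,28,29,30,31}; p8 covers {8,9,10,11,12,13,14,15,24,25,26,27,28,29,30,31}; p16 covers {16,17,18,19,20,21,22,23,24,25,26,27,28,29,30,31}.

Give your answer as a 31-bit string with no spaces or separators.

Place data at non-parity positions: p1 p2 1 p4 1 0 1 p8 0 1 1 0 0 0 1 p16 0 1 1 1 1 1 0 1 1 0 1 1 1 0 0
p1 (pos 1,3,5,7,9,11,13,15,17,19,21,23,25,27,29,31): XOR of data positions = 1⊕1⊕1⊕0⊕1⊕0⊕1⊕0⊕1⊕1⊕0⊕1⊕1⊕1⊕0 = 0
p2 (pos 2,3,6,7,10,11,14,15,18,19,22,23,26,27,30,31): XOR of data positions = 1⊕0⊕1⊕1⊕1⊕0⊕1⊕1⊕1⊕1⊕0⊕0⊕1⊕0⊕0 = 1
p4 (pos 4,5,6,7,12,13,14,15,20,21,22,23,28,29,30,31): XOR of data positions = 1⊕0⊕1⊕0⊕0⊕0⊕1⊕1⊕1⊕1⊕0⊕1⊕1⊕0⊕0 = 0
p8 (pos 8,9,10,11,12,13,14,15,24,25,26,27,28,29,30,31): XOR of data positions = 0⊕1⊕1⊕0⊕0⊕0⊕1⊕1⊕1⊕0⊕1⊕1⊕1⊕0⊕0 = 0
p16 (pos 16,17,18,19,20,21,22,23,24,25,26,27,28,29,30,31): XOR of data positions = 0⊕1⊕1⊕1⊕1⊕1⊕0⊕1⊕1⊕0⊕1⊕1⊕1⊕0⊕0 = 0
Codeword: 0110101001100010011111011011100

0110101001100010011111011011100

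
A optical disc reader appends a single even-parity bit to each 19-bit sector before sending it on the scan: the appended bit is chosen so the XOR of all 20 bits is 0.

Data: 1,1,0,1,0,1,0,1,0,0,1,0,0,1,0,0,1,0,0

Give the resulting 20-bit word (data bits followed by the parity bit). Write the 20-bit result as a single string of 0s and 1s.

11010101001001001000

XOR of the 19 data bits: 1⊕1⊕0⊕1⊕0⊕1⊕0⊕1⊕0⊕0⊕1⊕0⊕0⊕1⊕0⊕0⊕1⊕0⊕0 = 0
Parity bit = 0 (so all 20 bits XOR to 0).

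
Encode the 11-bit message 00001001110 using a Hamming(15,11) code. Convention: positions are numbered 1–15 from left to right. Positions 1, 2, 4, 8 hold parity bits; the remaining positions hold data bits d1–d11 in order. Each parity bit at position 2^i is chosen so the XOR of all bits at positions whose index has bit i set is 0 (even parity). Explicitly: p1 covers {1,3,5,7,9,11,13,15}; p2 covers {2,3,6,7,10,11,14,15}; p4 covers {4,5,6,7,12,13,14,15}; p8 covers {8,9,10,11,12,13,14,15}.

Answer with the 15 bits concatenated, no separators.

010100001001110

Place data at non-parity positions: p1 p2 0 p4 0 0 0 p8 1 0 0 1 1 1 0
p1 (pos 1,3,5,7,9,11,13,15): XOR of data positions = 0⊕0⊕0⊕1⊕0⊕1⊕0 = 0
p2 (pos 2,3,6,7,10,11,14,15): XOR of data positions = 0⊕0⊕0⊕0⊕0⊕1⊕0 = 1
p4 (pos 4,5,6,7,12,13,14,15): XOR of data positions = 0⊕0⊕0⊕1⊕1⊕1⊕0 = 1
p8 (pos 8,9,10,11,12,13,14,15): XOR of data positions = 1⊕0⊕0⊕1⊕1⊕1⊕0 = 0
Codeword: 010100001001110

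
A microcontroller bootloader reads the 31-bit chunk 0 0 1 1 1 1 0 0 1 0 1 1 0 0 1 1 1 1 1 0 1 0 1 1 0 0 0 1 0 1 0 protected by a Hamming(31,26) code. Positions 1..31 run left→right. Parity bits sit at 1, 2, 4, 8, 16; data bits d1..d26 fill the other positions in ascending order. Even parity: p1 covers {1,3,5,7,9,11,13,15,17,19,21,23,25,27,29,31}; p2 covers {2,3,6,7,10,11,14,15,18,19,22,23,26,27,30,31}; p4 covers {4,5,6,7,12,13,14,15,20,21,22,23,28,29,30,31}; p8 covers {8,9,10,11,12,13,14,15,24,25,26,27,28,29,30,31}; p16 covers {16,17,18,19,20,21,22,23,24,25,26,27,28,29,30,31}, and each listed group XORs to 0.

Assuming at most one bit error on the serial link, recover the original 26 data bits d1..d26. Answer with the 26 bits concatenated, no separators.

11101011001111010110001110

s1 (pos 1,3,5,7,9,11,13,15,17,19,21,23,25,27,29,31): 0⊕1⊕1⊕0⊕1⊕1⊕0⊕1⊕1⊕1⊕1⊕1⊕0⊕0⊕0⊕0 = 1
s2 (pos 2,3,6,7,10,11,14,15,18,19,22,23,26,27,30,31): 0⊕1⊕1⊕0⊕0⊕1⊕0⊕1⊕1⊕1⊕0⊕1⊕0⊕0⊕1⊕0 = 0
s4 (pos 4,5,6,7,12,13,14,15,20,21,22,23,28,29,30,31): 1⊕1⊕1⊕0⊕1⊕0⊕0⊕1⊕0⊕1⊕0⊕1⊕1⊕0⊕1⊕0 = 1
s8 (pos 8,9,10,11,12,13,14,15,24,25,26,27,28,29,30,31): 0⊕1⊕0⊕1⊕1⊕0⊕0⊕1⊕1⊕0⊕0⊕0⊕1⊕0⊕1⊕0 = 1
s16 (pos 16,17,18,19,20,21,22,23,24,25,26,27,28,29,30,31): 1⊕1⊕1⊕1⊕0⊕1⊕0⊕1⊕1⊕0⊕0⊕0⊕1⊕0⊕1⊕0 = 1
Syndrome s16…s1 = 11101 → error at position 29.
Flip position 29: 0011110010110011111010110001010 → 0011110010110011111010110001110
Read data bits from positions 3,5,6,7,9,10,11,12,13,14,15,17,18,19,20,21,22,23,24,25,26,27,28,29,30,31: 11101011001111010110001110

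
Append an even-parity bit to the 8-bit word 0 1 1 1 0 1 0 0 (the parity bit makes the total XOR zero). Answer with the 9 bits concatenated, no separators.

XOR of the 8 data bits: 0⊕1⊕1⊕1⊕0⊕1⊕0⊕0 = 0
Parity bit = 0 (so all 9 bits XOR to 0).

011101000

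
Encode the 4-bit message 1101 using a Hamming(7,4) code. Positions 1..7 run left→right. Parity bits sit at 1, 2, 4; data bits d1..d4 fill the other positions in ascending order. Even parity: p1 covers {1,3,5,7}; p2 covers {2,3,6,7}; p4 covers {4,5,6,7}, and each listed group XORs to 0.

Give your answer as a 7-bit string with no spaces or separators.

Place data at non-parity positions: p1 p2 1 p4 1 0 1
p1 (pos 1,3,5,7): XOR of data positions = 1⊕1⊕1 = 1
p2 (pos 2,3,6,7): XOR of data positions = 1⊕0⊕1 = 0
p4 (pos 4,5,6,7): XOR of data positions = 1⊕0⊕1 = 0
Codeword: 1010101

1010101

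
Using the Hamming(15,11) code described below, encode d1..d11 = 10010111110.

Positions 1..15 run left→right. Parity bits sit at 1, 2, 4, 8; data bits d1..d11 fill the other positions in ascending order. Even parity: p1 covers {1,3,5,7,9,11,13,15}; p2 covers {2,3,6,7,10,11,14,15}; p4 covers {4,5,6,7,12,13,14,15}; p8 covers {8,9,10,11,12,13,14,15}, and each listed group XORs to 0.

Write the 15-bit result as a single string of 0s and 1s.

011000110111110

Place data at non-parity positions: p1 p2 1 p4 0 0 1 p8 0 1 1 1 1 1 0
p1 (pos 1,3,5,7,9,11,13,15): XOR of data positions = 1⊕0⊕1⊕0⊕1⊕1⊕0 = 0
p2 (pos 2,3,6,7,10,11,14,15): XOR of data positions = 1⊕0⊕1⊕1⊕1⊕1⊕0 = 1
p4 (pos 4,5,6,7,12,13,14,15): XOR of data positions = 0⊕0⊕1⊕1⊕1⊕1⊕0 = 0
p8 (pos 8,9,10,11,12,13,14,15): XOR of data positions = 0⊕1⊕1⊕1⊕1⊕1⊕0 = 1
Codeword: 011000110111110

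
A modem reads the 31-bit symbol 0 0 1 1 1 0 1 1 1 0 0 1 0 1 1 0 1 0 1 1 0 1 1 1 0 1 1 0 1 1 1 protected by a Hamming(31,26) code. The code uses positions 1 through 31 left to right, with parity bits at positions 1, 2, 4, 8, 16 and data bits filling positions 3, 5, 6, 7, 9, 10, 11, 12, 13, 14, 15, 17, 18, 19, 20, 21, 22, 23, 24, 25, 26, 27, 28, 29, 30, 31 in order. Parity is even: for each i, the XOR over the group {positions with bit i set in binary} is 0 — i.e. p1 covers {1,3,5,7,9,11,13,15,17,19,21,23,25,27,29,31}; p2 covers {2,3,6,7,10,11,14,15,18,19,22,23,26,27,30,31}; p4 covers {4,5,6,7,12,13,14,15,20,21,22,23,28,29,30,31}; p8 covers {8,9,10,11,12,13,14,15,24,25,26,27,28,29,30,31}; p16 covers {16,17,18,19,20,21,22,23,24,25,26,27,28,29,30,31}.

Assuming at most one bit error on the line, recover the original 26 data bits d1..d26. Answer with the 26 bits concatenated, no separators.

11011001011101101110100111

s1 (pos 1,3,5,7,9,11,13,15,17,19,21,23,25,27,29,31): 0⊕1⊕1⊕1⊕1⊕0⊕0⊕1⊕1⊕1⊕0⊕1⊕0⊕1⊕1⊕1 = 1
s2 (pos 2,3,6,7,10,11,14,15,18,19,22,23,26,27,30,31): 0⊕1⊕0⊕1⊕0⊕0⊕1⊕1⊕0⊕1⊕1⊕1⊕1⊕1⊕1⊕1 = 1
s4 (pos 4,5,6,7,12,13,14,15,20,21,22,23,28,29,30,31): 1⊕1⊕0⊕1⊕1⊕0⊕1⊕1⊕1⊕0⊕1⊕1⊕0⊕1⊕1⊕1 = 0
s8 (pos 8,9,10,11,12,13,14,15,24,25,26,27,28,29,30,31): 1⊕1⊕0⊕0⊕1⊕0⊕1⊕1⊕1⊕0⊕1⊕1⊕0⊕1⊕1⊕1 = 1
s16 (pos 16,17,18,19,20,21,22,23,24,25,26,27,28,29,30,31): 0⊕1⊕0⊕1⊕1⊕0⊕1⊕1⊕1⊕0⊕1⊕1⊕0⊕1⊕1⊕1 = 1
Syndrome s16…s1 = 11011 → error at position 27.
Flip position 27: 0011101110010110101101110110111 → 0011101110010110101101110100111
Read data bits from positions 3,5,6,7,9,10,11,12,13,14,15,17,18,19,20,21,22,23,24,25,26,27,28,29,30,31: 11011001011101101110100111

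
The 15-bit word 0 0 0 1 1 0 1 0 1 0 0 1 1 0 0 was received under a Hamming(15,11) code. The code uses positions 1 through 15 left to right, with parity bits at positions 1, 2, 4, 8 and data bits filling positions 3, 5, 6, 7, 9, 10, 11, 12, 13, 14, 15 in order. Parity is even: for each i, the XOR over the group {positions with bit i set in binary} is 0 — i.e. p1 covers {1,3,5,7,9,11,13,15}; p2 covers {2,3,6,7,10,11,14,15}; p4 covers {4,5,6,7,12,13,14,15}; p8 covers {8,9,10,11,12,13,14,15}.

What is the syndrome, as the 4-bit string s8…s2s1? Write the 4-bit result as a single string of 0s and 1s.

s1 (pos 1,3,5,7,9,11,13,15): 0⊕0⊕1⊕1⊕1⊕0⊕1⊕0 = 0
s2 (pos 2,3,6,7,10,11,14,15): 0⊕0⊕0⊕1⊕0⊕0⊕0⊕0 = 1
s4 (pos 4,5,6,7,12,13,14,15): 1⊕1⊕0⊕1⊕1⊕1⊕0⊕0 = 1
s8 (pos 8,9,10,11,12,13,14,15): 0⊕1⊕0⊕0⊕1⊕1⊕0⊕0 = 1
Syndrome s8…s1 = 1110 → error at position 14.

1110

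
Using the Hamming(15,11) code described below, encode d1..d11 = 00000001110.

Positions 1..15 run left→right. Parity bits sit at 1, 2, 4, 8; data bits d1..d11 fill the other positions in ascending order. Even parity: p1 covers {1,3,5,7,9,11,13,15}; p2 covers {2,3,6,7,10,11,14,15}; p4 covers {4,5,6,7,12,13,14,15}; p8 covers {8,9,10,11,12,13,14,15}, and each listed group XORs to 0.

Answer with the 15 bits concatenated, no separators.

110100010001110

Place data at non-parity positions: p1 p2 0 p4 0 0 0 p8 0 0 0 1 1 1 0
p1 (pos 1,3,5,7,9,11,13,15): XOR of data positions = 0⊕0⊕0⊕0⊕0⊕1⊕0 = 1
p2 (pos 2,3,6,7,10,11,14,15): XOR of data positions = 0⊕0⊕0⊕0⊕0⊕1⊕0 = 1
p4 (pos 4,5,6,7,12,13,14,15): XOR of data positions = 0⊕0⊕0⊕1⊕1⊕1⊕0 = 1
p8 (pos 8,9,10,11,12,13,14,15): XOR of data positions = 0⊕0⊕0⊕1⊕1⊕1⊕0 = 1
Codeword: 110100010001110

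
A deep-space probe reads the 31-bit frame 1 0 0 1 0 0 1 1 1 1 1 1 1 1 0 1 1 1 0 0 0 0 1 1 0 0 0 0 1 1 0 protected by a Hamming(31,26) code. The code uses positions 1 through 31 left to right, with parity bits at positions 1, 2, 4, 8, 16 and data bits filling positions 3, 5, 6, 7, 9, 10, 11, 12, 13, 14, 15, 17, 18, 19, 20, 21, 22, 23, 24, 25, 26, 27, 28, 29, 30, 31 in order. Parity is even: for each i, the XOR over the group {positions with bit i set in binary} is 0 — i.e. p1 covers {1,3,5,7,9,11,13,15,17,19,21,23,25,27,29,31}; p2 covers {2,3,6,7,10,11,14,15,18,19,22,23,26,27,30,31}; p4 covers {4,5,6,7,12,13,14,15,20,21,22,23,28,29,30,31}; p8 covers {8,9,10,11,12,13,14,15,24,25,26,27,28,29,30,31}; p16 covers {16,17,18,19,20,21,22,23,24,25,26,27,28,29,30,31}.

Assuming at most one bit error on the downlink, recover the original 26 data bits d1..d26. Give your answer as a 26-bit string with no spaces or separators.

00011111110100000110000110

s1 (pos 1,3,5,7,9,11,13,15,17,19,21,23,25,27,29,31): 1⊕0⊕0⊕1⊕1⊕1⊕1⊕0⊕1⊕0⊕0⊕1⊕0⊕0⊕1⊕0 = 0
s2 (pos 2,3,6,7,10,11,14,15,18,19,22,23,26,27,30,31): 0⊕0⊕0⊕1⊕1⊕1⊕1⊕0⊕1⊕0⊕0⊕1⊕0⊕0⊕1⊕0 = 1
s4 (pos 4,5,6,7,12,13,14,15,20,21,22,23,28,29,30,31): 1⊕0⊕0⊕1⊕1⊕1⊕1⊕0⊕0⊕0⊕0⊕1⊕0⊕1⊕1⊕0 = 0
s8 (pos 8,9,10,11,12,13,14,15,24,25,26,27,28,29,30,31): 1⊕1⊕1⊕1⊕1⊕1⊕1⊕0⊕1⊕0⊕0⊕0⊕0⊕1⊕1⊕0 = 0
s16 (pos 16,17,18,19,20,21,22,23,24,25,26,27,28,29,30,31): 1⊕1⊕1⊕0⊕0⊕0⊕0⊕1⊕1⊕0⊕0⊕0⊕0⊕1⊕1⊕0 = 1
Syndrome s16…s1 = 10010 → error at position 18.
Flip position 18: 1001001111111101110000110000110 → 1001001111111101100000110000110
Read data bits from positions 3,5,6,7,9,10,11,12,13,14,15,17,18,19,20,21,22,23,24,25,26,27,28,29,30,31: 00011111110100000110000110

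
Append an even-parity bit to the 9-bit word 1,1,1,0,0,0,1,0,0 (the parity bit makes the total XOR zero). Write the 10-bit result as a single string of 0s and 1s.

1110001000

XOR of the 9 data bits: 1⊕1⊕1⊕0⊕0⊕0⊕1⊕0⊕0 = 0
Parity bit = 0 (so all 10 bits XOR to 0).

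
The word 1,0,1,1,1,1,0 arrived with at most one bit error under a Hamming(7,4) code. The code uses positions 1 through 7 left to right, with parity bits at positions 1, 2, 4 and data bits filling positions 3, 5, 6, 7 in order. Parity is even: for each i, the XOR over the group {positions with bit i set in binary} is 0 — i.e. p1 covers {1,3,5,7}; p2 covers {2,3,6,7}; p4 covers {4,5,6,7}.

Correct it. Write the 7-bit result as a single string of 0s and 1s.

s1 (pos 1,3,5,7): 1⊕1⊕1⊕0 = 1
s2 (pos 2,3,6,7): 0⊕1⊕1⊕0 = 0
s4 (pos 4,5,6,7): 1⊕1⊕1⊕0 = 1
Syndrome s4…s1 = 101 → error at position 5.
Flip position 5: 1011110 → 1011010

1011010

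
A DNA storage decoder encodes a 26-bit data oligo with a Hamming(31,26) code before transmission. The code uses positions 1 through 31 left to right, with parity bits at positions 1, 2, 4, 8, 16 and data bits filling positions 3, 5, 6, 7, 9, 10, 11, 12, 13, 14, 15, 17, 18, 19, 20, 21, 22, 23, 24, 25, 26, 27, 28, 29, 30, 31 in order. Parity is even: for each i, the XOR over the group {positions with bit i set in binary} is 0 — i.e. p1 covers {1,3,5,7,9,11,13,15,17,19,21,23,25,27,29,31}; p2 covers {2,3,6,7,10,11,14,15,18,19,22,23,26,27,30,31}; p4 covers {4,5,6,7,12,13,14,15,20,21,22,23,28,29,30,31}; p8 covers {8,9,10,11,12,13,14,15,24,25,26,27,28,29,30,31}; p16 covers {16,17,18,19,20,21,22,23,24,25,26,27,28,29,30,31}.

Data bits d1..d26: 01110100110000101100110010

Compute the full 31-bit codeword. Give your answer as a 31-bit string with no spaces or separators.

1101111001001100000101100110010

Place data at non-parity positions: p1 p2 0 p4 1 1 1 p8 0 1 0 0 1 1 0 p16 0 0 0 1 0 1 1 0 0 1 1 0 0 1 0
p1 (pos 1,3,5,7,9,11,13,15,17,19,21,23,25,27,29,31): XOR of data positions = 0⊕1⊕1⊕0⊕0⊕1⊕0⊕0⊕0⊕0⊕1⊕0⊕1⊕0⊕0 = 1
p2 (pos 2,3,6,7,10,11,14,15,18,19,22,23,26,27,30,31): XOR of data positions = 0⊕1⊕1⊕1⊕0⊕1⊕0⊕0⊕0⊕1⊕1⊕1⊕1⊕1⊕0 = 1
p4 (pos 4,5,6,7,12,13,14,15,20,21,22,23,28,29,30,31): XOR of data positions = 1⊕1⊕1⊕0⊕1⊕1⊕0⊕1⊕0⊕1⊕1⊕0⊕0⊕1⊕0 = 1
p8 (pos 8,9,10,11,12,13,14,15,24,25,26,27,28,29,30,31): XOR of data positions = 0⊕1⊕0⊕0⊕1⊕1⊕0⊕0⊕0⊕1⊕1⊕0⊕0⊕1⊕0 = 0
p16 (pos 16,17,18,19,20,21,22,23,24,25,26,27,28,29,30,31): XOR of data positions = 0⊕0⊕0⊕1⊕0⊕1⊕1⊕0⊕0⊕1⊕1⊕0⊕0⊕1⊕0 = 0
Codeword: 1101111001001100000101100110010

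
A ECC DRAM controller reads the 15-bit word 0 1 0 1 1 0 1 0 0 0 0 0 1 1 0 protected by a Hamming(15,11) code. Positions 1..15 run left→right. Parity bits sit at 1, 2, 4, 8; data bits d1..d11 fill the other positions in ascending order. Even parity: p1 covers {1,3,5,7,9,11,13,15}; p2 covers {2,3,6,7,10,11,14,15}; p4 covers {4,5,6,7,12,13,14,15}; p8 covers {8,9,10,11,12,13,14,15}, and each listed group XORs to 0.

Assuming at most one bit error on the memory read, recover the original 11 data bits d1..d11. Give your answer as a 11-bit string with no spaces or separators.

01000000110

s1 (pos 1,3,5,7,9,11,13,15): 0⊕0⊕1⊕1⊕0⊕0⊕1⊕0 = 1
s2 (pos 2,3,6,7,10,11,14,15): 1⊕0⊕0⊕1⊕0⊕0⊕1⊕0 = 1
s4 (pos 4,5,6,7,12,13,14,15): 1⊕1⊕0⊕1⊕0⊕1⊕1⊕0 = 1
s8 (pos 8,9,10,11,12,13,14,15): 0⊕0⊕0⊕0⊕0⊕1⊕1⊕0 = 0
Syndrome s8…s1 = 0111 → error at position 7.
Flip position 7: 010110100000110 → 010110000000110
Read data bits from positions 3,5,6,7,9,10,11,12,13,14,15: 01000000110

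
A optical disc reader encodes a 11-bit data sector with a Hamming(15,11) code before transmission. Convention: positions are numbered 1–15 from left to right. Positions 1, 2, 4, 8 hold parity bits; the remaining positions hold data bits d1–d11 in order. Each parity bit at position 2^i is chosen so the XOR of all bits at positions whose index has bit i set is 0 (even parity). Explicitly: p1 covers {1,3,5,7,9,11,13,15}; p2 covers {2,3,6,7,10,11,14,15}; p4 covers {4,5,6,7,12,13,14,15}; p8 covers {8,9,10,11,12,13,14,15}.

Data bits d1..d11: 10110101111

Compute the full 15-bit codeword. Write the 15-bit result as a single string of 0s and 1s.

Place data at non-parity positions: p1 p2 1 p4 0 1 1 p8 0 1 0 1 1 1 1
p1 (pos 1,3,5,7,9,11,13,15): XOR of data positions = 1⊕0⊕1⊕0⊕0⊕1⊕1 = 0
p2 (pos 2,3,6,7,10,11,14,15): XOR of data positions = 1⊕1⊕1⊕1⊕0⊕1⊕1 = 0
p4 (pos 4,5,6,7,12,13,14,15): XOR of data positions = 0⊕1⊕1⊕1⊕1⊕1⊕1 = 0
p8 (pos 8,9,10,11,12,13,14,15): XOR of data positions = 0⊕1⊕0⊕1⊕1⊕1⊕1 = 1
Codeword: 001001110101111

001001110101111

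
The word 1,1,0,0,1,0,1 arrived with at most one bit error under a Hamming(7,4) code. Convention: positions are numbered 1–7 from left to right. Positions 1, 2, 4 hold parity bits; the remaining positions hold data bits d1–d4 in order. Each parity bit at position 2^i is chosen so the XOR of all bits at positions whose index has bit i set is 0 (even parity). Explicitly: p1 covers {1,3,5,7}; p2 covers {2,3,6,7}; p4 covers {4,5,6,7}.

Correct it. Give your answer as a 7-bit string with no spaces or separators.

s1 (pos 1,3,5,7): 1⊕0⊕1⊕1 = 1
s2 (pos 2,3,6,7): 1⊕0⊕0⊕1 = 0
s4 (pos 4,5,6,7): 0⊕1⊕0⊕1 = 0
Syndrome s4…s1 = 001 → error at position 1.
Flip position 1: 1100101 → 0100101

0100101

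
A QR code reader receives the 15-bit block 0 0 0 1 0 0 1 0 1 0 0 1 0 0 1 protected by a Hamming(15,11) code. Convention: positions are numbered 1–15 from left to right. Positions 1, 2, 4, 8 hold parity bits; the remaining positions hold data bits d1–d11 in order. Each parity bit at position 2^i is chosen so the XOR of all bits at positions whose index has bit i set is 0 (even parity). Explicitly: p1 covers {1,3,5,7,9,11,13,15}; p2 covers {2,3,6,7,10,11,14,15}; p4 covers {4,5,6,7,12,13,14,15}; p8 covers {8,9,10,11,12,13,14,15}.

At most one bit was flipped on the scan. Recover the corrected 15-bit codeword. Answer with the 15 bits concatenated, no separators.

s1 (pos 1,3,5,7,9,11,13,15): 0⊕0⊕0⊕1⊕1⊕0⊕0⊕1 = 1
s2 (pos 2,3,6,7,10,11,14,15): 0⊕0⊕0⊕1⊕0⊕0⊕0⊕1 = 0
s4 (pos 4,5,6,7,12,13,14,15): 1⊕0⊕0⊕1⊕1⊕0⊕0⊕1 = 0
s8 (pos 8,9,10,11,12,13,14,15): 0⊕1⊕0⊕0⊕1⊕0⊕0⊕1 = 1
Syndrome s8…s1 = 1001 → error at position 9.
Flip position 9: 000100101001001 → 000100100001001

000100100001001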